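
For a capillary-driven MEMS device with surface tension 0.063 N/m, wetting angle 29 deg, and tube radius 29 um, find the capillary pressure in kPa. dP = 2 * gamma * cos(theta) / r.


Step 1: cos(29 deg) = 0.8746
Step 2: Convert r to m: r = 29e-6 m
Step 3: dP = 2 * 0.063 * 0.8746 / 29e-6 = 3800.0 Pa
Step 4: Convert Pa to kPa (divide by 1000).
dP = 3.8 kPa


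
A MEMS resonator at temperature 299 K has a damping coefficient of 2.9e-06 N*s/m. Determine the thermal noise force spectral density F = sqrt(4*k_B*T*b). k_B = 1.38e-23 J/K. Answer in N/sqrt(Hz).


Step 1: Compute 4 * k_B * T * b
= 4 * 1.38e-23 * 299 * 2.9e-06
= 4.7864e-26 N^2/Hz
Step 2: F_noise = sqrt(4.7864e-26)
F_noise = 2.19e-13 N/sqrt(Hz)


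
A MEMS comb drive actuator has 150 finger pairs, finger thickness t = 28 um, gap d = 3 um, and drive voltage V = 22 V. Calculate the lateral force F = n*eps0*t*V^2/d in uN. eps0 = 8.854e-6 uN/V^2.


Step 1: Parameters: n=150, eps0=8.854e-6 uN/V^2, t=28 um, V=22 V, d=3 um
Step 2: V^2 = 484
Step 3: F = 150 * 8.854e-6 * 28 * 484 / 3
F = 5.999 uN


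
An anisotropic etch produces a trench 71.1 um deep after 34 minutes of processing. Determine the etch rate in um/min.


Step 1: Etch rate = depth / time
Step 2: rate = 71.1 / 34
rate = 2.091 um/min


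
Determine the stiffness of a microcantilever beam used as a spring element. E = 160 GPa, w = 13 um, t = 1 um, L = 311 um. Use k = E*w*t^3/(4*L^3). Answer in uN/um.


Step 1: Convert E to consistent units (1 GPa = 1000 uN/um^2).
E = 160 GPa = 160000 uN/um^2
Step 2: Compute t^3 = 1^3 = 1
Step 3: Compute L^3 = 311^3 = 30080231
Step 4: k = 160000 * 13 * 1 / (4 * 30080231)
k = 0.0173 uN/um


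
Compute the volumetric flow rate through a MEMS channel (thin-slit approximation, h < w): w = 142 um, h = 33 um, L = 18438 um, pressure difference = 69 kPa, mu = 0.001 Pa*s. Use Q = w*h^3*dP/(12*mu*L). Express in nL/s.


Step 1: Convert all dimensions to SI (meters).
w = 142e-6 m, h = 33e-6 m, L = 18438e-6 m, dP = 69e3 Pa
Step 2: Q = w * h^3 * dP / (12 * mu * L)
Q = 142e-6 * (33e-6)^3 * 69e3 / (12 * 0.001 * 18438e-6) = 1.59141775e-09 m^3/s
Step 3: Convert Q from m^3/s to nL/s (1 m^3 = 1e12 nL, so multiply by 1e12).
Q = 1591.418 nL/s


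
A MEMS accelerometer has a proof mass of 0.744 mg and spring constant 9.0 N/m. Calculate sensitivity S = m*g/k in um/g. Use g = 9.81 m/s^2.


Step 1: Convert mass: m = 0.744 mg = 7.44e-07 kg
Step 2: S = m * g / k = 7.44e-07 * 9.81 / 9.0
Step 3: S = 8.11e-07 m/g
Step 4: Convert to um/g: S = 0.811 um/g


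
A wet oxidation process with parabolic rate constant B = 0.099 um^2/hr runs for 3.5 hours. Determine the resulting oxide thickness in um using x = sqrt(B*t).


Step 1: Compute B*t = 0.099 * 3.5 = 0.3465
Step 2: x = sqrt(0.3465)
x = 0.589 um


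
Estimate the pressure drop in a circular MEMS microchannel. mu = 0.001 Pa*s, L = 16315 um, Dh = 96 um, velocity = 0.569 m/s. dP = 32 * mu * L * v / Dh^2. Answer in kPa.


Step 1: Convert to SI: L = 16315e-6 m, Dh = 96e-6 m
Step 2: dP = 32 * 0.001 * 16315e-6 * 0.569 / (96e-6)^2
Step 3: dP = 32233.45 Pa
Step 4: Convert to kPa: dP = 32.23 kPa


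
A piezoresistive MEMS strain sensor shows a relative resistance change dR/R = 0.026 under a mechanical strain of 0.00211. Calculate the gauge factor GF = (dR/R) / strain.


Step 1: Identify values.
dR/R = 0.026, strain = 0.00211
Step 2: GF = (dR/R) / strain = 0.026 / 0.00211
GF = 12.3


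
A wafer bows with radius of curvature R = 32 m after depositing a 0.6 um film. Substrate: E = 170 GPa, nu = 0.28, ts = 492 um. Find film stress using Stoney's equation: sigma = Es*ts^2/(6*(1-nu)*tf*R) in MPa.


Step 1: Compute numerator: Es * ts^2 = 170 * 492^2 = 41150880 (GPa*um^2)
Step 2: Compute denominator (R in um): 6*(1-nu)*tf*R = 6*0.72*0.6*32e6 = 82944000.0 (um^2)
Step 3: sigma (GPa) = 41150880 / 82944000.0 = 4.96128e-01 GPa
Step 4: Convert to MPa (x1000): sigma = 496.1 MPa


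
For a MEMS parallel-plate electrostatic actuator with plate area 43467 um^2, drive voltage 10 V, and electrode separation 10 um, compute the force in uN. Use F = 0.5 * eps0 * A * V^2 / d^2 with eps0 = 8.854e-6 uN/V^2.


Step 1: Identify parameters.
eps0 = 8.854e-6 uN/V^2, A = 43467 um^2, V = 10 V, d = 10 um
Step 2: Compute V^2 = 10^2 = 100
Step 3: Compute d^2 = 10^2 = 100
Step 4: F = 0.5 * 8.854e-6 * 43467 * 100 / 100
F = 0.192 uN


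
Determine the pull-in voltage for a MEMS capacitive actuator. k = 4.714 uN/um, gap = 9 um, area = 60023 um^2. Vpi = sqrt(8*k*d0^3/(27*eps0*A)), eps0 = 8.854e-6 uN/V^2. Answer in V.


Step 1: Compute numerator: 8 * k * d0^3 = 8 * 4.714 * 9^3 = 27492.048
Step 2: Compute denominator: 27 * eps0 * A = 27 * 8.854e-6 * 60023 = 14.348978
Step 3: Vpi = sqrt(27492.048 / 14.348978)
Vpi = 43.77 V


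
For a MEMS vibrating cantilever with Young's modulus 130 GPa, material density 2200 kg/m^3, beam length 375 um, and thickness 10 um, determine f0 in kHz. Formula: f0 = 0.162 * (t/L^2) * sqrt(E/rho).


Step 1: Convert units to SI.
t_SI = 10e-6 m, L_SI = 375e-6 m
Step 2: Calculate sqrt(E/rho).
sqrt(130e9 / 2200) = 7687.06 m/s
Step 3: Compute f0.
f0 = 0.162 * 10e-6 / (375e-6)^2 * 7687.06 = 88554.9 Hz = 88.55 kHz


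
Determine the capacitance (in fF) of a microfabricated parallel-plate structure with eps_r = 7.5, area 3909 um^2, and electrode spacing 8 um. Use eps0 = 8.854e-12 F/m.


Step 1: Convert area to m^2: A = 3909e-12 m^2
Step 2: Convert gap to m: d = 8e-6 m
Step 3: C = eps0 * eps_r * A / d
C = 8.854e-12 * 7.5 * 3909e-12 / 8e-6
Step 4: Convert to fF (multiply by 1e15).
C = 32.45 fF


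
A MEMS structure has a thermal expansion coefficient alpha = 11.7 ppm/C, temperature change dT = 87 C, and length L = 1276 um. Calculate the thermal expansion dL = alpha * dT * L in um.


Step 1: Convert CTE: alpha = 11.7 ppm/C = 11.7e-6 /C
Step 2: dL = 11.7e-6 * 87 * 1276
dL = 1.2988 um


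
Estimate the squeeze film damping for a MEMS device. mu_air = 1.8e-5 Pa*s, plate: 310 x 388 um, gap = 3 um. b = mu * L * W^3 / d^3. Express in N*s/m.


Step 1: Convert to SI.
L = 310e-6 m, W = 388e-6 m, d = 3e-6 m
Step 2: W^3 = (388e-6)^3 = 5.84e-11 m^3
Step 3: d^3 = (3e-6)^3 = 2.70e-17 m^3
Step 4: b = 1.8e-5 * 310e-6 * 5.84e-11 / 2.70e-17
b = 1.21e-02 N*s/m


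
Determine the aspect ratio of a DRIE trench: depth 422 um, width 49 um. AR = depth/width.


Step 1: AR = depth / width
Step 2: AR = 422 / 49
AR = 8.6


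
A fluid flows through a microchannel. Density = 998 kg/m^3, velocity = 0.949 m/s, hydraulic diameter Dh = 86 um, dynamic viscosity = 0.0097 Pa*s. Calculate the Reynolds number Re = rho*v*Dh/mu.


Step 1: Convert Dh to meters: Dh = 86e-6 m
Step 2: Re = rho * v * Dh / mu
Re = 998 * 0.949 * 86e-6 / 0.0097
Re = 8.397


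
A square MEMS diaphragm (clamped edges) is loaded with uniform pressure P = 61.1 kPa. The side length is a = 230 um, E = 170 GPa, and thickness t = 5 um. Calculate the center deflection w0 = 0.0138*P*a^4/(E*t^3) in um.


Step 1: Convert pressure to compatible units (E is in GPa, so P in GPa).
P = 61.1 kPa = 61.1e-6 GPa
Step 2: Compute numerator: 0.0138 * P * a^4.
a^4 = 230^4 = 2798410000
numerator = 0.0138 * 61.1e-6 * 2798410000 = 2.3596e+03
Step 3: Compute denominator: E * t^3 = 170 * 5^3 = 21250
Step 4: w0 = numerator / denominator = 2.3596e+03 / 21250 = 0.111 um


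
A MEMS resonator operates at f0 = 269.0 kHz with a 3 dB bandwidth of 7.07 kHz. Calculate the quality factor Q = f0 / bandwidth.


Step 1: Q = f0 / bandwidth
Step 2: Q = 269.0 / 7.07
Q = 38.0


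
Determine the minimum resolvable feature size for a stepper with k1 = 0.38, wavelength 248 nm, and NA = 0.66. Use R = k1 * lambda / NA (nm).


Step 1: Identify values: k1 = 0.38, lambda = 248 nm, NA = 0.66
Step 2: R = k1 * lambda / NA
R = 0.38 * 248 / 0.66
R = 142.8 nm


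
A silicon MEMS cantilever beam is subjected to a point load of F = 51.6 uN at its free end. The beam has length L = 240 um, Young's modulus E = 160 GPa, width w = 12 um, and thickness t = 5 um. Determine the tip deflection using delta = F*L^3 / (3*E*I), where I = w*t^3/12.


Step 1: Calculate the second moment of area.
I = w * t^3 / 12 = 12 * 5^3 / 12 = 125.0 um^4
Step 2: Convert E to consistent units (1 GPa = 1000 uN/um^2).
E = 160 GPa = 160000 uN/um^2
Step 3: Calculate tip deflection.
delta = F * L^3 / (3 * E * I)
delta = 51.6 * 240^3 / (3 * 160000 * 125.0)
delta = 11.8886 um


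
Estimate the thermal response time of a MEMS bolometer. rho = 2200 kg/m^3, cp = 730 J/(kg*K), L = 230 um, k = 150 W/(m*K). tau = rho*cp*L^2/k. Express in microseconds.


Step 1: Convert L to m: L = 230e-6 m
Step 2: L^2 = (230e-6)^2 = 5.29e-08 m^2
Step 3: tau = 2200 * 730 * 5.29e-08 / 150 = 5.6638267e-04 s
Step 4: Convert to microseconds (multiply by 1e6).
tau = 566.383 us


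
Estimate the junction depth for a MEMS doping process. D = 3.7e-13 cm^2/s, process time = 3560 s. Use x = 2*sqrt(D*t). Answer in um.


Step 1: Compute D*t = 3.7e-13 * 3560 = 1.3172e-09 cm^2
Step 2: sqrt(D*t) = 3.6293e-05 cm
Step 3: x = 2 * 3.6293e-05 cm = 7.2586e-05 cm
Step 4: Convert to um (1 cm = 1e4 um): x = 0.726 um


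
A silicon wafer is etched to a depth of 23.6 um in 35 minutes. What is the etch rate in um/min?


Step 1: Etch rate = depth / time
Step 2: rate = 23.6 / 35
rate = 0.674 um/min


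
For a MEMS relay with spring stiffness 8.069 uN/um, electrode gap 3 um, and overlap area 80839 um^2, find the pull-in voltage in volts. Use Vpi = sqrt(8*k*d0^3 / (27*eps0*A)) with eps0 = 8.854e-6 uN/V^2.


Step 1: Compute numerator: 8 * k * d0^3 = 8 * 8.069 * 3^3 = 1742.904
Step 2: Compute denominator: 27 * eps0 * A = 27 * 8.854e-6 * 80839 = 19.32521
Step 3: Vpi = sqrt(1742.904 / 19.32521)
Vpi = 9.5 V


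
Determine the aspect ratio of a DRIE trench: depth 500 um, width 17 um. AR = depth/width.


Step 1: AR = depth / width
Step 2: AR = 500 / 17
AR = 29.4


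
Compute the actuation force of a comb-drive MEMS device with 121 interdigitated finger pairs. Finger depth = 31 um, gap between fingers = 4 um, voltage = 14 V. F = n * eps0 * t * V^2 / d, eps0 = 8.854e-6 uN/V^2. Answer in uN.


Step 1: Parameters: n=121, eps0=8.854e-6 uN/V^2, t=31 um, V=14 V, d=4 um
Step 2: V^2 = 196
Step 3: F = 121 * 8.854e-6 * 31 * 196 / 4
F = 1.627 uN


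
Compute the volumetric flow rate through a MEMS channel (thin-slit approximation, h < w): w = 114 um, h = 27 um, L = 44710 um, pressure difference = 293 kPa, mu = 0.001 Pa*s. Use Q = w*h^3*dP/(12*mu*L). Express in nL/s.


Step 1: Convert all dimensions to SI (meters).
w = 114e-6 m, h = 27e-6 m, L = 44710e-6 m, dP = 293e3 Pa
Step 2: Q = w * h^3 * dP / (12 * mu * L)
Q = 114e-6 * (27e-6)^3 * 293e3 / (12 * 0.001 * 44710e-6) = 1.2254e-09 m^3/s
Step 3: Convert Q from m^3/s to nL/s (1 m^3 = 1e12 nL, so multiply by 1e12).
Q = 1225.4 nL/s


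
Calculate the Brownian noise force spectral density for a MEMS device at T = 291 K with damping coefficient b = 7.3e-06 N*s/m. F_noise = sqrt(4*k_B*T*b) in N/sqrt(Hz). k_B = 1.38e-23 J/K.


Step 1: Compute 4 * k_B * T * b
= 4 * 1.38e-23 * 291 * 7.3e-06
= 1.1726e-25 N^2/Hz
Step 2: F_noise = sqrt(1.1726e-25)
F_noise = 3.42e-13 N/sqrt(Hz)


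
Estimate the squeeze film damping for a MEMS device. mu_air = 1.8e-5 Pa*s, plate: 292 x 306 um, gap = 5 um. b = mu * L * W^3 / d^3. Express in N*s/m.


Step 1: Convert to SI.
L = 292e-6 m, W = 306e-6 m, d = 5e-6 m
Step 2: W^3 = (306e-6)^3 = 2.87e-11 m^3
Step 3: d^3 = (5e-6)^3 = 1.25e-16 m^3
Step 4: b = 1.8e-5 * 292e-6 * 2.87e-11 / 1.25e-16
b = 1.20e-03 N*s/m


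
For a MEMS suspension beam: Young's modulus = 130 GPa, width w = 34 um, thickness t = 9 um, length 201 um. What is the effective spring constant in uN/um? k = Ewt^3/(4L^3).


Step 1: Convert E to consistent units (1 GPa = 1000 uN/um^2).
E = 130 GPa = 130000 uN/um^2
Step 2: Compute t^3 = 9^3 = 729
Step 3: Compute L^3 = 201^3 = 8120601
Step 4: k = 130000 * 34 * 729 / (4 * 8120601)
k = 99.1977 uN/um


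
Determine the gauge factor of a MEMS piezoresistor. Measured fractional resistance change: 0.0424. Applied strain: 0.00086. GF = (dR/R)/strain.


Step 1: Identify values.
dR/R = 0.0424, strain = 0.00086
Step 2: GF = (dR/R) / strain = 0.0424 / 0.00086
GF = 49.3


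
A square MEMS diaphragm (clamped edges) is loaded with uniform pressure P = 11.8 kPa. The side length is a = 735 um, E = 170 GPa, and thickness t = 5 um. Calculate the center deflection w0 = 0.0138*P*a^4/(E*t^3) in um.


Step 1: Convert pressure to compatible units (E is in GPa, so P in GPa).
P = 11.8 kPa = 11.8e-6 GPa
Step 2: Compute numerator: 0.0138 * P * a^4.
a^4 = 735^4 = 291843050625
numerator = 0.0138 * 11.8e-6 * 291843050625 = 4.752372e+04
Step 3: Compute denominator: E * t^3 = 170 * 5^3 = 21250
Step 4: w0 = numerator / denominator = 4.752372e+04 / 21250 = 2.2364 um


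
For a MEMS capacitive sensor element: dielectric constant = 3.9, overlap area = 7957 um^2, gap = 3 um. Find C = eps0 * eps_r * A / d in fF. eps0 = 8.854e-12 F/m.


Step 1: Convert area to m^2: A = 7957e-12 m^2
Step 2: Convert gap to m: d = 3e-6 m
Step 3: C = eps0 * eps_r * A / d
C = 8.854e-12 * 3.9 * 7957e-12 / 3e-6
Step 4: Convert to fF (multiply by 1e15).
C = 91.59 fF


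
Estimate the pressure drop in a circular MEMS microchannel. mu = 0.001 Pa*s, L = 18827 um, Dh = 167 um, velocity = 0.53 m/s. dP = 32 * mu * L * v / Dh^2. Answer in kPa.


Step 1: Convert to SI: L = 18827e-6 m, Dh = 167e-6 m
Step 2: dP = 32 * 0.001 * 18827e-6 * 0.53 / (167e-6)^2
Step 3: dP = 11449.17 Pa
Step 4: Convert to kPa: dP = 11.45 kPa


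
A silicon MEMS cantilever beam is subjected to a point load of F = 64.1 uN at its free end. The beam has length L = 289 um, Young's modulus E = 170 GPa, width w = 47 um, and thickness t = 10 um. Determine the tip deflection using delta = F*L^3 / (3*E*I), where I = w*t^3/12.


Step 1: Calculate the second moment of area.
I = w * t^3 / 12 = 47 * 10^3 / 12 = 3916.6667 um^4
Step 2: Convert E to consistent units (1 GPa = 1000 uN/um^2).
E = 170 GPa = 170000 uN/um^2
Step 3: Calculate tip deflection.
delta = F * L^3 / (3 * E * I)
delta = 64.1 * 289^3 / (3 * 170000 * 3916.6667)
delta = 0.7746 um


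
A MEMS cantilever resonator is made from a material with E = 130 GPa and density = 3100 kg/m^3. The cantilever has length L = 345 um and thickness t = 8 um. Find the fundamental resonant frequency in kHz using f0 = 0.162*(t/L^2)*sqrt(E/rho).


Step 1: Convert units to SI.
t_SI = 8e-6 m, L_SI = 345e-6 m
Step 2: Calculate sqrt(E/rho).
sqrt(130e9 / 3100) = 6475.76 m/s
Step 3: Compute f0.
f0 = 0.162 * 8e-6 / (345e-6)^2 * 6475.76 = 70511.1 Hz = 70.51 kHz


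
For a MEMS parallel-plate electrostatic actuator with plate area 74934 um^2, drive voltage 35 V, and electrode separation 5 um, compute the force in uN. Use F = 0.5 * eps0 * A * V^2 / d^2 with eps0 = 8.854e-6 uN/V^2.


Step 1: Identify parameters.
eps0 = 8.854e-6 uN/V^2, A = 74934 um^2, V = 35 V, d = 5 um
Step 2: Compute V^2 = 35^2 = 1225
Step 3: Compute d^2 = 5^2 = 25
Step 4: F = 0.5 * 8.854e-6 * 74934 * 1225 / 25
F = 16.255 uN


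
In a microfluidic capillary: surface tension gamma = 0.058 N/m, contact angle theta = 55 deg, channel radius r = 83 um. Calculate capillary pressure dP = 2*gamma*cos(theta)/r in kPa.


Step 1: cos(55 deg) = 0.5736
Step 2: Convert r to m: r = 83e-6 m
Step 3: dP = 2 * 0.058 * 0.5736 / 83e-6 = 801.7 Pa
Step 4: Convert Pa to kPa (divide by 1000).
dP = 0.8 kPa


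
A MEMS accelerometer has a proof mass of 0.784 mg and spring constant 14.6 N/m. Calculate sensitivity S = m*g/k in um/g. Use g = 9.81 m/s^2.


Step 1: Convert mass: m = 0.784 mg = 7.84e-07 kg
Step 2: S = m * g / k = 7.84e-07 * 9.81 / 14.6
Step 3: S = 5.27e-07 m/g
Step 4: Convert to um/g: S = 0.527 um/g


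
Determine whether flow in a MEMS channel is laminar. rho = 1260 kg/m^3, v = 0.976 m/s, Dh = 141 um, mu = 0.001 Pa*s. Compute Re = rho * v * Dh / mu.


Step 1: Convert Dh to meters: Dh = 141e-6 m
Step 2: Re = rho * v * Dh / mu
Re = 1260 * 0.976 * 141e-6 / 0.001
Re = 173.396
Since Re = 173.396 is below ~2300, the flow is laminar.


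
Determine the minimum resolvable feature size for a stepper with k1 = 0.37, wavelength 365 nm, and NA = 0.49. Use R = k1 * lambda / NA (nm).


Step 1: Identify values: k1 = 0.37, lambda = 365 nm, NA = 0.49
Step 2: R = k1 * lambda / NA
R = 0.37 * 365 / 0.49
R = 275.6 nm


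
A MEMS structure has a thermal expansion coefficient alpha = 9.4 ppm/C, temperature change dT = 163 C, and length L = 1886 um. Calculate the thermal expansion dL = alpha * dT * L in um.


Step 1: Convert CTE: alpha = 9.4 ppm/C = 9.4e-6 /C
Step 2: dL = 9.4e-6 * 163 * 1886
dL = 2.8897 um


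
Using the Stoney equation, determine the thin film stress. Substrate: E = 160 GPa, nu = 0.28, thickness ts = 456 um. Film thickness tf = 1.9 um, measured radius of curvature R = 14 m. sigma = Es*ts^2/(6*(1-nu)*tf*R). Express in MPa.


Step 1: Compute numerator: Es * ts^2 = 160 * 456^2 = 33269760 (GPa*um^2)
Step 2: Compute denominator (R in um): 6*(1-nu)*tf*R = 6*0.72*1.9*14e6 = 114912000.0 (um^2)
Step 3: sigma (GPa) = 33269760 / 114912000.0 = 2.89524e-01 GPa
Step 4: Convert to MPa (x1000): sigma = 289.5 MPa


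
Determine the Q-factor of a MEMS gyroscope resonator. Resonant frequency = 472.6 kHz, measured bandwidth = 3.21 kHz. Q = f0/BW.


Step 1: Q = f0 / bandwidth
Step 2: Q = 472.6 / 3.21
Q = 147.2


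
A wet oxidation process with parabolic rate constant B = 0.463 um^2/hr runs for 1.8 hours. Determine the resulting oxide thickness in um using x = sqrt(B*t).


Step 1: Compute B*t = 0.463 * 1.8 = 0.8334
Step 2: x = sqrt(0.8334)
x = 0.913 um


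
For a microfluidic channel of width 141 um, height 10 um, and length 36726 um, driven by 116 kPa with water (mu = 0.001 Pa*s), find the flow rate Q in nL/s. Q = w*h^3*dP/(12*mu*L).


Step 1: Convert all dimensions to SI (meters).
w = 141e-6 m, h = 10e-6 m, L = 36726e-6 m, dP = 116e3 Pa
Step 2: Q = w * h^3 * dP / (12 * mu * L)
Q = 141e-6 * (10e-6)^3 * 116e3 / (12 * 0.001 * 36726e-6) = 3.711267e-11 m^3/s
Step 3: Convert Q from m^3/s to nL/s (1 m^3 = 1e12 nL, so multiply by 1e12).
Q = 37.113 nL/s


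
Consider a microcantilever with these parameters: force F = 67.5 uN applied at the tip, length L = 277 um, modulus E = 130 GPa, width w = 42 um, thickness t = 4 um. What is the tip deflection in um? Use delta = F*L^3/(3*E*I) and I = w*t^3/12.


Step 1: Calculate the second moment of area.
I = w * t^3 / 12 = 42 * 4^3 / 12 = 224.0 um^4
Step 2: Convert E to consistent units (1 GPa = 1000 uN/um^2).
E = 130 GPa = 130000 uN/um^2
Step 3: Calculate tip deflection.
delta = F * L^3 / (3 * E * I)
delta = 67.5 * 277^3 / (3 * 130000 * 224.0)
delta = 16.4222 um


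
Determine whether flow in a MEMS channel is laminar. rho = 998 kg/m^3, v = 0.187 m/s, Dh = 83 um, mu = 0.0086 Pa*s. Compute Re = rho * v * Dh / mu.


Step 1: Convert Dh to meters: Dh = 83e-6 m
Step 2: Re = rho * v * Dh / mu
Re = 998 * 0.187 * 83e-6 / 0.0086
Re = 1.801
Since Re = 1.801 is below ~2300, the flow is laminar.


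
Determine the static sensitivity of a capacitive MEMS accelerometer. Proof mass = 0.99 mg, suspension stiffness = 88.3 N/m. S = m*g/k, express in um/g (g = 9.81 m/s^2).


Step 1: Convert mass: m = 0.99 mg = 9.90e-07 kg
Step 2: S = m * g / k = 9.90e-07 * 9.81 / 88.3
Step 3: S = 1.10e-07 m/g
Step 4: Convert to um/g: S = 0.11 um/g


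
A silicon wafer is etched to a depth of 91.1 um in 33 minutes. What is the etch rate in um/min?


Step 1: Etch rate = depth / time
Step 2: rate = 91.1 / 33
rate = 2.761 um/min


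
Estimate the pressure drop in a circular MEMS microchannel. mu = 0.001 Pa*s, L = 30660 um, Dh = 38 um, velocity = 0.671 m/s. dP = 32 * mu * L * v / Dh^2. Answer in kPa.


Step 1: Convert to SI: L = 30660e-6 m, Dh = 38e-6 m
Step 2: dP = 32 * 0.001 * 30660e-6 * 0.671 / (38e-6)^2
Step 3: dP = 455908.25 Pa
Step 4: Convert to kPa: dP = 455.91 kPa


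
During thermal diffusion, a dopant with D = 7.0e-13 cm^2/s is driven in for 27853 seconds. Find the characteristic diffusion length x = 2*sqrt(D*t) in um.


Step 1: Compute D*t = 7.0e-13 * 27853 = 1.94971e-08 cm^2
Step 2: sqrt(D*t) = 1.39632e-04 cm
Step 3: x = 2 * 1.39632e-04 cm = 2.79264e-04 cm
Step 4: Convert to um (1 cm = 1e4 um): x = 2.793 um


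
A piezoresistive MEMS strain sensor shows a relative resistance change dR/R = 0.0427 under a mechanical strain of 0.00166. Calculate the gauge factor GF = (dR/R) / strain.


Step 1: Identify values.
dR/R = 0.0427, strain = 0.00166
Step 2: GF = (dR/R) / strain = 0.0427 / 0.00166
GF = 25.7


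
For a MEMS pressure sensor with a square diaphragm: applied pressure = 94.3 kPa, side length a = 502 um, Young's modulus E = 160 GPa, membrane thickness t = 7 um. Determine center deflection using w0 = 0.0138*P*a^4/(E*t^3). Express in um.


Step 1: Convert pressure to compatible units (E is in GPa, so P in GPa).
P = 94.3 kPa = 94.3e-6 GPa
Step 2: Compute numerator: 0.0138 * P * a^4.
a^4 = 502^4 = 63506016016
numerator = 0.0138 * 94.3e-6 * 63506016016 = 8.264292e+04
Step 3: Compute denominator: E * t^3 = 160 * 7^3 = 54880
Step 4: w0 = numerator / denominator = 8.264292e+04 / 54880 = 1.5059 um


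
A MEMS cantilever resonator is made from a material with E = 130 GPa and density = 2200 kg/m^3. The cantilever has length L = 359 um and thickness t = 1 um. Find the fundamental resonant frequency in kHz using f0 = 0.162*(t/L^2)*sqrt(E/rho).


Step 1: Convert units to SI.
t_SI = 1e-6 m, L_SI = 359e-6 m
Step 2: Calculate sqrt(E/rho).
sqrt(130e9 / 2200) = 7687.06 m/s
Step 3: Compute f0.
f0 = 0.162 * 1e-6 / (359e-6)^2 * 7687.06 = 9662.4 Hz = 9.66 kHz


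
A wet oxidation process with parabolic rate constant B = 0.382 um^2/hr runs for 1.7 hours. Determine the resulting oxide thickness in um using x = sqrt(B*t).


Step 1: Compute B*t = 0.382 * 1.7 = 0.6494
Step 2: x = sqrt(0.6494)
x = 0.806 um


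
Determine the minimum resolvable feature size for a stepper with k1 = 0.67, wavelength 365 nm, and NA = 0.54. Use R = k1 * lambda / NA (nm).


Step 1: Identify values: k1 = 0.67, lambda = 365 nm, NA = 0.54
Step 2: R = k1 * lambda / NA
R = 0.67 * 365 / 0.54
R = 452.9 nm


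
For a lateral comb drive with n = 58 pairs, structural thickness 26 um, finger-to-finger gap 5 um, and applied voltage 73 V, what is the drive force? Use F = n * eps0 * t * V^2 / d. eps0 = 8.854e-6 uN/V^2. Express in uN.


Step 1: Parameters: n=58, eps0=8.854e-6 uN/V^2, t=26 um, V=73 V, d=5 um
Step 2: V^2 = 5329
Step 3: F = 58 * 8.854e-6 * 26 * 5329 / 5
F = 14.23 uN


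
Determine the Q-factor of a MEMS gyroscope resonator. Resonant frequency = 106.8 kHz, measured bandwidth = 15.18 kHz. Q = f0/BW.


Step 1: Q = f0 / bandwidth
Step 2: Q = 106.8 / 15.18
Q = 7.0


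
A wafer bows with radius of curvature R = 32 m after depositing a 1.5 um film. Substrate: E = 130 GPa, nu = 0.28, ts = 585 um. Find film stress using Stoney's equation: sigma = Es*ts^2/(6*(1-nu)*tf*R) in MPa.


Step 1: Compute numerator: Es * ts^2 = 130 * 585^2 = 44489250 (GPa*um^2)
Step 2: Compute denominator (R in um): 6*(1-nu)*tf*R = 6*0.72*1.5*32e6 = 207360000.0 (um^2)
Step 3: sigma (GPa) = 44489250 / 207360000.0 = 2.14551e-01 GPa
Step 4: Convert to MPa (x1000): sigma = 214.6 MPa


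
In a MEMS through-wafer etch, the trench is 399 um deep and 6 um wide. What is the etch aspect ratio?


Step 1: AR = depth / width
Step 2: AR = 399 / 6
AR = 66.5


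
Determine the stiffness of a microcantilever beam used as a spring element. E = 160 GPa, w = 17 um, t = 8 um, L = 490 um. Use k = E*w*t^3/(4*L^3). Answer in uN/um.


Step 1: Convert E to consistent units (1 GPa = 1000 uN/um^2).
E = 160 GPa = 160000 uN/um^2
Step 2: Compute t^3 = 8^3 = 512
Step 3: Compute L^3 = 490^3 = 117649000
Step 4: k = 160000 * 17 * 512 / (4 * 117649000)
k = 2.9593 uN/um


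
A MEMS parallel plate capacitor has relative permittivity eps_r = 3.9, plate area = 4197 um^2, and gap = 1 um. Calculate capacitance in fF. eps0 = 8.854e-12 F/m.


Step 1: Convert area to m^2: A = 4197e-12 m^2
Step 2: Convert gap to m: d = 1e-6 m
Step 3: C = eps0 * eps_r * A / d
C = 8.854e-12 * 3.9 * 4197e-12 / 1e-6
Step 4: Convert to fF (multiply by 1e15).
C = 144.92 fF


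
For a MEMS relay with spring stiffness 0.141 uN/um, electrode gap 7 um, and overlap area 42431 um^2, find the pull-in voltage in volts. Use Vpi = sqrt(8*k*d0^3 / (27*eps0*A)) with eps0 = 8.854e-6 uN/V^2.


Step 1: Compute numerator: 8 * k * d0^3 = 8 * 0.141 * 7^3 = 386.904
Step 2: Compute denominator: 27 * eps0 * A = 27 * 8.854e-6 * 42431 = 10.14347
Step 3: Vpi = sqrt(386.904 / 10.14347)
Vpi = 6.18 V


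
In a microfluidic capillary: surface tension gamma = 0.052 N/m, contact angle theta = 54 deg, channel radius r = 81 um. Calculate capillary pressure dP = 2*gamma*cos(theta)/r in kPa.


Step 1: cos(54 deg) = 0.5878
Step 2: Convert r to m: r = 81e-6 m
Step 3: dP = 2 * 0.052 * 0.5878 / 81e-6 = 754.7 Pa
Step 4: Convert Pa to kPa (divide by 1000).
dP = 0.75 kPa


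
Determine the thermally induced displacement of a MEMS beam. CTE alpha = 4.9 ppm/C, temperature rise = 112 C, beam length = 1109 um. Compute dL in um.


Step 1: Convert CTE: alpha = 4.9 ppm/C = 4.9e-6 /C
Step 2: dL = 4.9e-6 * 112 * 1109
dL = 0.6086 um


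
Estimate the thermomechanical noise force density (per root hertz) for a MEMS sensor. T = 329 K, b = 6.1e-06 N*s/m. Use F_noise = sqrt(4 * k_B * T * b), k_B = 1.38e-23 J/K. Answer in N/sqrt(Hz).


Step 1: Compute 4 * k_B * T * b
= 4 * 1.38e-23 * 329 * 6.1e-06
= 1.1078e-25 N^2/Hz
Step 2: F_noise = sqrt(1.1078e-25)
F_noise = 3.33e-13 N/sqrt(Hz)


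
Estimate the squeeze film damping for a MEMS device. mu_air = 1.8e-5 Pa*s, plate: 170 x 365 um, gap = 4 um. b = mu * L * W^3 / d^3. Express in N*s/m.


Step 1: Convert to SI.
L = 170e-6 m, W = 365e-6 m, d = 4e-6 m
Step 2: W^3 = (365e-6)^3 = 4.86e-11 m^3
Step 3: d^3 = (4e-6)^3 = 6.40e-17 m^3
Step 4: b = 1.8e-5 * 170e-6 * 4.86e-11 / 6.40e-17
b = 2.32e-03 N*s/m


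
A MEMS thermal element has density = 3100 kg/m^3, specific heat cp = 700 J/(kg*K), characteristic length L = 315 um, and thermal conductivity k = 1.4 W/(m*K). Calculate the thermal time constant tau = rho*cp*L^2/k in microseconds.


Step 1: Convert L to m: L = 315e-6 m
Step 2: L^2 = (315e-6)^2 = 9.9225e-08 m^2
Step 3: tau = 3100 * 700 * 9.9225e-08 / 1.4 = 1.5379875e-01 s
Step 4: Convert to microseconds (multiply by 1e6).
tau = 153798.75 us


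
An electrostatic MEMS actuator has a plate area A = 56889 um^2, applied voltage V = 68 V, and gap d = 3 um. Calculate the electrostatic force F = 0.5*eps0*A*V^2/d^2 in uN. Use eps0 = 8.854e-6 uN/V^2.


Step 1: Identify parameters.
eps0 = 8.854e-6 uN/V^2, A = 56889 um^2, V = 68 V, d = 3 um
Step 2: Compute V^2 = 68^2 = 4624
Step 3: Compute d^2 = 3^2 = 9
Step 4: F = 0.5 * 8.854e-6 * 56889 * 4624 / 9
F = 129.394 uN


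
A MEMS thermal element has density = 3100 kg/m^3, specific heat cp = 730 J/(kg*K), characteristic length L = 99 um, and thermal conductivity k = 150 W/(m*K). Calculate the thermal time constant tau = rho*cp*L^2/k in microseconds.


Step 1: Convert L to m: L = 99e-6 m
Step 2: L^2 = (99e-6)^2 = 9.801e-09 m^2
Step 3: tau = 3100 * 730 * 9.801e-09 / 150 = 1.4786442e-04 s
Step 4: Convert to microseconds (multiply by 1e6).
tau = 147.864 us


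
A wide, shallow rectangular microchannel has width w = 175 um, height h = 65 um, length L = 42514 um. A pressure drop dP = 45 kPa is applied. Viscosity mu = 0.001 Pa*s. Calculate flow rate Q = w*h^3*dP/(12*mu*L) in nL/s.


Step 1: Convert all dimensions to SI (meters).
w = 175e-6 m, h = 65e-6 m, L = 42514e-6 m, dP = 45e3 Pa
Step 2: Q = w * h^3 * dP / (12 * mu * L)
Q = 175e-6 * (65e-6)^3 * 45e3 / (12 * 0.001 * 42514e-6) = 4.23913667e-09 m^3/s
Step 3: Convert Q from m^3/s to nL/s (1 m^3 = 1e12 nL, so multiply by 1e12).
Q = 4239.137 nL/s


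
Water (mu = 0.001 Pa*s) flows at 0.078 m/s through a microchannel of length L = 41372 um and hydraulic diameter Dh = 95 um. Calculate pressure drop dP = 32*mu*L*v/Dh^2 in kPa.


Step 1: Convert to SI: L = 41372e-6 m, Dh = 95e-6 m
Step 2: dP = 32 * 0.001 * 41372e-6 * 0.078 / (95e-6)^2
Step 3: dP = 11442.05 Pa
Step 4: Convert to kPa: dP = 11.44 kPa


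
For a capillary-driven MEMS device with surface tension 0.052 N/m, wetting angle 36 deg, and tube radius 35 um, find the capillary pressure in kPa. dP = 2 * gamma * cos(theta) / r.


Step 1: cos(36 deg) = 0.809
Step 2: Convert r to m: r = 35e-6 m
Step 3: dP = 2 * 0.052 * 0.809 / 35e-6 = 2403.9 Pa
Step 4: Convert Pa to kPa (divide by 1000).
dP = 2.4 kPa


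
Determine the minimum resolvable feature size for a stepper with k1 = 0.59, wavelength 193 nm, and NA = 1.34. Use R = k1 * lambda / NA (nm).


Step 1: Identify values: k1 = 0.59, lambda = 193 nm, NA = 1.34
Step 2: R = k1 * lambda / NA
R = 0.59 * 193 / 1.34
R = 85.0 nm


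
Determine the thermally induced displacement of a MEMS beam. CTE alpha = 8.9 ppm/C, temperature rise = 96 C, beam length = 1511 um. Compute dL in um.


Step 1: Convert CTE: alpha = 8.9 ppm/C = 8.9e-6 /C
Step 2: dL = 8.9e-6 * 96 * 1511
dL = 1.291 um


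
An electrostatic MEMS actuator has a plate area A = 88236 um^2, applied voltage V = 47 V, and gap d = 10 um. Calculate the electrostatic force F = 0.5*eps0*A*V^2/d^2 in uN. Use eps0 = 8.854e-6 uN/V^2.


Step 1: Identify parameters.
eps0 = 8.854e-6 uN/V^2, A = 88236 um^2, V = 47 V, d = 10 um
Step 2: Compute V^2 = 47^2 = 2209
Step 3: Compute d^2 = 10^2 = 100
Step 4: F = 0.5 * 8.854e-6 * 88236 * 2209 / 100
F = 8.629 uN


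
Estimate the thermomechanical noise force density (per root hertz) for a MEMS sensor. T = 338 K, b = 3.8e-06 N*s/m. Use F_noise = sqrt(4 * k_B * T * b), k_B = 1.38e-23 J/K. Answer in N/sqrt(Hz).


Step 1: Compute 4 * k_B * T * b
= 4 * 1.38e-23 * 338 * 3.8e-06
= 7.0899e-26 N^2/Hz
Step 2: F_noise = sqrt(7.0899e-26)
F_noise = 2.66e-13 N/sqrt(Hz)


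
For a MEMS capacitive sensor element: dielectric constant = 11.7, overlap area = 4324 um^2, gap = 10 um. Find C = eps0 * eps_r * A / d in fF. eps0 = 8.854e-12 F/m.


Step 1: Convert area to m^2: A = 4324e-12 m^2
Step 2: Convert gap to m: d = 10e-6 m
Step 3: C = eps0 * eps_r * A / d
C = 8.854e-12 * 11.7 * 4324e-12 / 10e-6
Step 4: Convert to fF (multiply by 1e15).
C = 44.79 fF


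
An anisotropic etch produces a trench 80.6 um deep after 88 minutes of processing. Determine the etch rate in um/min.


Step 1: Etch rate = depth / time
Step 2: rate = 80.6 / 88
rate = 0.916 um/min


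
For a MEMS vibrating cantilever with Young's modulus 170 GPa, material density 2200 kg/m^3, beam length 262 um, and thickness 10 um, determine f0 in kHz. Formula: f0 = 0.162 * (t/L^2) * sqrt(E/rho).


Step 1: Convert units to SI.
t_SI = 10e-6 m, L_SI = 262e-6 m
Step 2: Calculate sqrt(E/rho).
sqrt(170e9 / 2200) = 8790.49 m/s
Step 3: Compute f0.
f0 = 0.162 * 10e-6 / (262e-6)^2 * 8790.49 = 207455.8 Hz = 207.46 kHz


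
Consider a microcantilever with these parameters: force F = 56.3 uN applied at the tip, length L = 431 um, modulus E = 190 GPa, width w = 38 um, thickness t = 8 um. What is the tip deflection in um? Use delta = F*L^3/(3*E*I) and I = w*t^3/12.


Step 1: Calculate the second moment of area.
I = w * t^3 / 12 = 38 * 8^3 / 12 = 1621.3333 um^4
Step 2: Convert E to consistent units (1 GPa = 1000 uN/um^2).
E = 190 GPa = 190000 uN/um^2
Step 3: Calculate tip deflection.
delta = F * L^3 / (3 * E * I)
delta = 56.3 * 431^3 / (3 * 190000 * 1621.3333)
delta = 4.8775 um


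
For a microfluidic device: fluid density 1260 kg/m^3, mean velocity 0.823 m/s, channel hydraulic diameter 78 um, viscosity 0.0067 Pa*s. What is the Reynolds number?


Step 1: Convert Dh to meters: Dh = 78e-6 m
Step 2: Re = rho * v * Dh / mu
Re = 1260 * 0.823 * 78e-6 / 0.0067
Re = 12.072


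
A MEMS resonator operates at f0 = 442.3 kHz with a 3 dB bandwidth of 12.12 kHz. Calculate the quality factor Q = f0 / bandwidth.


Step 1: Q = f0 / bandwidth
Step 2: Q = 442.3 / 12.12
Q = 36.5


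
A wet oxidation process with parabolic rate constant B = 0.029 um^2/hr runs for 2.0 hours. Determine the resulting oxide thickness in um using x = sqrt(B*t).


Step 1: Compute B*t = 0.029 * 2.0 = 0.058
Step 2: x = sqrt(0.058)
x = 0.241 um


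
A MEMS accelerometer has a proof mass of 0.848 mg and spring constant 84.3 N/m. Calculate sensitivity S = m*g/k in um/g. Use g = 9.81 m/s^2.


Step 1: Convert mass: m = 0.848 mg = 8.48e-07 kg
Step 2: S = m * g / k = 8.48e-07 * 9.81 / 84.3
Step 3: S = 9.87e-08 m/g
Step 4: Convert to um/g: S = 0.099 um/g


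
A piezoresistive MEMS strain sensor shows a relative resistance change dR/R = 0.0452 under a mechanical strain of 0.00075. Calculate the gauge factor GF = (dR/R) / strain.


Step 1: Identify values.
dR/R = 0.0452, strain = 0.00075
Step 2: GF = (dR/R) / strain = 0.0452 / 0.00075
GF = 60.3


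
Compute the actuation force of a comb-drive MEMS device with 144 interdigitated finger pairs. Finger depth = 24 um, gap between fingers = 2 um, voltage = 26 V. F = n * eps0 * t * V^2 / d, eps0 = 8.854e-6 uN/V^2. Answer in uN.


Step 1: Parameters: n=144, eps0=8.854e-6 uN/V^2, t=24 um, V=26 V, d=2 um
Step 2: V^2 = 676
Step 3: F = 144 * 8.854e-6 * 24 * 676 / 2
F = 10.343 uN


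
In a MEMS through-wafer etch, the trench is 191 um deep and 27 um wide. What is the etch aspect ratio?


Step 1: AR = depth / width
Step 2: AR = 191 / 27
AR = 7.1


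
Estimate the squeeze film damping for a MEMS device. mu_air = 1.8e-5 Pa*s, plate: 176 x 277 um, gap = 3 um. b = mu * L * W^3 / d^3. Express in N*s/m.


Step 1: Convert to SI.
L = 176e-6 m, W = 277e-6 m, d = 3e-6 m
Step 2: W^3 = (277e-6)^3 = 2.13e-11 m^3
Step 3: d^3 = (3e-6)^3 = 2.70e-17 m^3
Step 4: b = 1.8e-5 * 176e-6 * 2.13e-11 / 2.70e-17
b = 2.49e-03 N*s/m


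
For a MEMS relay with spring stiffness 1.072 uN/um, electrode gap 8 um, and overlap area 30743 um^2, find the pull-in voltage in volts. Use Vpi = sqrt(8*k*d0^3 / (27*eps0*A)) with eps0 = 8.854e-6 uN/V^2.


Step 1: Compute numerator: 8 * k * d0^3 = 8 * 1.072 * 8^3 = 4390.912
Step 2: Compute denominator: 27 * eps0 * A = 27 * 8.854e-6 * 30743 = 7.34936
Step 3: Vpi = sqrt(4390.912 / 7.34936)
Vpi = 24.44 V


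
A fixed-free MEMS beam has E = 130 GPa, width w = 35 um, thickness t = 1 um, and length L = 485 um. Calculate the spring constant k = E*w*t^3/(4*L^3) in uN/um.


Step 1: Convert E to consistent units (1 GPa = 1000 uN/um^2).
E = 130 GPa = 130000 uN/um^2
Step 2: Compute t^3 = 1^3 = 1
Step 3: Compute L^3 = 485^3 = 114084125
Step 4: k = 130000 * 35 * 1 / (4 * 114084125)
k = 0.01 uN/um


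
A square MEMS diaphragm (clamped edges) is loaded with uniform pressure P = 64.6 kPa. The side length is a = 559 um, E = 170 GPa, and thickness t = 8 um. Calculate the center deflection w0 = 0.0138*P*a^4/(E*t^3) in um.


Step 1: Convert pressure to compatible units (E is in GPa, so P in GPa).
P = 64.6 kPa = 64.6e-6 GPa
Step 2: Compute numerator: 0.0138 * P * a^4.
a^4 = 559^4 = 97644375361
numerator = 0.0138 * 64.6e-6 * 97644375361 = 8.704801e+04
Step 3: Compute denominator: E * t^3 = 170 * 8^3 = 87040
Step 4: w0 = numerator / denominator = 8.704801e+04 / 87040 = 1.0001 um


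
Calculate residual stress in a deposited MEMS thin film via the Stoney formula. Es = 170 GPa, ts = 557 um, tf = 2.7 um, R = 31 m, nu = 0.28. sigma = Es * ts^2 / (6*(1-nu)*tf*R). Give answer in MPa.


Step 1: Compute numerator: Es * ts^2 = 170 * 557^2 = 52742330 (GPa*um^2)
Step 2: Compute denominator (R in um): 6*(1-nu)*tf*R = 6*0.72*2.7*31e6 = 361584000.0 (um^2)
Step 3: sigma (GPa) = 52742330 / 361584000.0 = 1.45865e-01 GPa
Step 4: Convert to MPa (x1000): sigma = 145.9 MPa


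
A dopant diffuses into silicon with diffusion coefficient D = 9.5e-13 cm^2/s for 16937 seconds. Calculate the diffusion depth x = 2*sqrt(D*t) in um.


Step 1: Compute D*t = 9.5e-13 * 16937 = 1.609015e-08 cm^2
Step 2: sqrt(D*t) = 1.26847e-04 cm
Step 3: x = 2 * 1.26847e-04 cm = 2.53694e-04 cm
Step 4: Convert to um (1 cm = 1e4 um): x = 2.537 um


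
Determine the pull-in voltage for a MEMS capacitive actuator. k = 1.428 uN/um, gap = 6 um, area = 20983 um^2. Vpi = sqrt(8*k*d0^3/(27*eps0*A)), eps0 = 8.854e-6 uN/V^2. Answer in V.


Step 1: Compute numerator: 8 * k * d0^3 = 8 * 1.428 * 6^3 = 2467.584
Step 2: Compute denominator: 27 * eps0 * A = 27 * 8.854e-6 * 20983 = 5.016154
Step 3: Vpi = sqrt(2467.584 / 5.016154)
Vpi = 22.18 V


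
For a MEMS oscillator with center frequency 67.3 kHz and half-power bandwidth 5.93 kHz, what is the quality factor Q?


Step 1: Q = f0 / bandwidth
Step 2: Q = 67.3 / 5.93
Q = 11.3


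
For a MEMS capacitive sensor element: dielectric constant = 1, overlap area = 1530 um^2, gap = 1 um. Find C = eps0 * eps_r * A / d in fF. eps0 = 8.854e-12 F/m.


Step 1: Convert area to m^2: A = 1530e-12 m^2
Step 2: Convert gap to m: d = 1e-6 m
Step 3: C = eps0 * eps_r * A / d
C = 8.854e-12 * 1 * 1530e-12 / 1e-6
Step 4: Convert to fF (multiply by 1e15).
C = 13.55 fF


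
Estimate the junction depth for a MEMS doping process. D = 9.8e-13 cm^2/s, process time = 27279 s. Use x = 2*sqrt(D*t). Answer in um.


Step 1: Compute D*t = 9.8e-13 * 27279 = 2.673342e-08 cm^2
Step 2: sqrt(D*t) = 1.635e-04 cm
Step 3: x = 2 * 1.635e-04 cm = 3.27e-04 cm
Step 4: Convert to um (1 cm = 1e4 um): x = 3.27 um


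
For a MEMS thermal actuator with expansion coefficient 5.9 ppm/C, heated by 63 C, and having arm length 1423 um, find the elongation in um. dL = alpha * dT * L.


Step 1: Convert CTE: alpha = 5.9 ppm/C = 5.9e-6 /C
Step 2: dL = 5.9e-6 * 63 * 1423
dL = 0.5289 um


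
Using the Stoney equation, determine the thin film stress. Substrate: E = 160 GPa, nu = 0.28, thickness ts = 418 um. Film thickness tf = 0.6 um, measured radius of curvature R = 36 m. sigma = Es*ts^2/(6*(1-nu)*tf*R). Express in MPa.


Step 1: Compute numerator: Es * ts^2 = 160 * 418^2 = 27955840 (GPa*um^2)
Step 2: Compute denominator (R in um): 6*(1-nu)*tf*R = 6*0.72*0.6*36e6 = 93312000.0 (um^2)
Step 3: sigma (GPa) = 27955840 / 93312000.0 = 2.99595e-01 GPa
Step 4: Convert to MPa (x1000): sigma = 299.6 MPa


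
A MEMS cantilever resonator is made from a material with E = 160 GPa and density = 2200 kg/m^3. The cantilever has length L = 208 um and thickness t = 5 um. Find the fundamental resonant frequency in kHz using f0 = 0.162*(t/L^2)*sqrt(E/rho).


Step 1: Convert units to SI.
t_SI = 5e-6 m, L_SI = 208e-6 m
Step 2: Calculate sqrt(E/rho).
sqrt(160e9 / 2200) = 8528.03 m/s
Step 3: Compute f0.
f0 = 0.162 * 5e-6 / (208e-6)^2 * 8528.03 = 159664.0 Hz = 159.66 kHz


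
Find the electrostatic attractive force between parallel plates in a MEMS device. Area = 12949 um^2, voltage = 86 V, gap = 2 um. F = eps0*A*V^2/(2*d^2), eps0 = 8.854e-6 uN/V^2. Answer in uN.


Step 1: Identify parameters.
eps0 = 8.854e-6 uN/V^2, A = 12949 um^2, V = 86 V, d = 2 um
Step 2: Compute V^2 = 86^2 = 7396
Step 3: Compute d^2 = 2^2 = 4
Step 4: F = 0.5 * 8.854e-6 * 12949 * 7396 / 4
F = 105.994 uN


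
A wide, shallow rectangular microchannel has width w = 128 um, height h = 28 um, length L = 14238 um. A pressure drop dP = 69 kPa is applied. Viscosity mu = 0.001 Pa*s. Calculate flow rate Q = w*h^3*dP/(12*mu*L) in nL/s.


Step 1: Convert all dimensions to SI (meters).
w = 128e-6 m, h = 28e-6 m, L = 14238e-6 m, dP = 69e3 Pa
Step 2: Q = w * h^3 * dP / (12 * mu * L)
Q = 128e-6 * (28e-6)^3 * 69e3 / (12 * 0.001 * 14238e-6) = 1.13475713e-09 m^3/s
Step 3: Convert Q from m^3/s to nL/s (1 m^3 = 1e12 nL, so multiply by 1e12).
Q = 1134.757 nL/s


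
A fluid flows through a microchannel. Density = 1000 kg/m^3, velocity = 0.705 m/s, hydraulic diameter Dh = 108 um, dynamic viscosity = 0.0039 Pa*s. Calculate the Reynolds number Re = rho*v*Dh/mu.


Step 1: Convert Dh to meters: Dh = 108e-6 m
Step 2: Re = rho * v * Dh / mu
Re = 1000 * 0.705 * 108e-6 / 0.0039
Re = 19.523


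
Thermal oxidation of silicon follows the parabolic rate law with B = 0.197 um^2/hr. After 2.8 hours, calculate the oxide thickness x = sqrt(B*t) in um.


Step 1: Compute B*t = 0.197 * 2.8 = 0.5516
Step 2: x = sqrt(0.5516)
x = 0.743 um
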